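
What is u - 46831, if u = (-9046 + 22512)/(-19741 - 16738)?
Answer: -1708361515/36479 ≈ -46831.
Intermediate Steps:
u = -13466/36479 (u = 13466/(-36479) = 13466*(-1/36479) = -13466/36479 ≈ -0.36914)
u - 46831 = -13466/36479 - 46831 = -1708361515/36479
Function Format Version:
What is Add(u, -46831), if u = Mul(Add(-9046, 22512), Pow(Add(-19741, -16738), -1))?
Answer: Rational(-1708361515, 36479) ≈ -46831.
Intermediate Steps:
u = Rational(-13466, 36479) (u = Mul(13466, Pow(-36479, -1)) = Mul(13466, Rational(-1, 36479)) = Rational(-13466, 36479) ≈ -0.36914)
Add(u, -46831) = Add(Rational(-13466, 36479), -46831) = Rational(-1708361515, 36479)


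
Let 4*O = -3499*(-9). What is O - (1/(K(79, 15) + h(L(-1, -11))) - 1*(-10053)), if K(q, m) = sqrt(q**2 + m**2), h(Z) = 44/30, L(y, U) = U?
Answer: -6341762283/2908732 - 225*sqrt(6466)/1454366 ≈ -2180.3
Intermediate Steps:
O = 31491/4 (O = (-3499*(-9))/4 = (1/4)*31491 = 31491/4 ≈ 7872.8)
h(Z) = 22/15 (h(Z) = 44*(1/30) = 22/15)
K(q, m) = sqrt(m**2 + q**2)
O - (1/(K(79, 15) + h(L(-1, -11))) - 1*(-10053)) = 31491/4 - (1/(sqrt(15**2 + 79**2) + 22/15) - 1*(-10053)) = 31491/4 - (1/(sqrt(225 + 6241) + 22/15) + 10053) = 31491/4 - (1/(sqrt(6466) + 22/15) + 10053) = 31491/4 - (1/(22/15 + sqrt(6466)) + 10053) = 31491/4 - (10053 + 1/(22/15 + sqrt(6466))) = 31491/4 + (-10053 - 1/(22/15 + sqrt(6466))) = -8721/4 - 1/(22/15 + sqrt(6466))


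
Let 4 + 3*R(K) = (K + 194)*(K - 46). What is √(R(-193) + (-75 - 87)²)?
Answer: 9*√323 ≈ 161.75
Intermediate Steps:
R(K) = -4/3 + (-46 + K)*(194 + K)/3 (R(K) = -4/3 + ((K + 194)*(K - 46))/3 = -4/3 + ((194 + K)*(-46 + K))/3 = -4/3 + ((-46 + K)*(194 + K))/3 = -4/3 + (-46 + K)*(194 + K)/3)
√(R(-193) + (-75 - 87)²) = √((-2976 + (⅓)*(-193)² + (148/3)*(-193)) + (-75 - 87)²) = √((-2976 + (⅓)*37249 - 28564/3) + (-162)²) = √((-2976 + 37249/3 - 28564/3) + 26244) = √(-81 + 26244) = √26163 = 9*√323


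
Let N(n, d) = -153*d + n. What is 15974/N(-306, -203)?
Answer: 15974/30753 ≈ 0.51943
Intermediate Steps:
N(n, d) = n - 153*d
15974/N(-306, -203) = 15974/(-306 - 153*(-203)) = 15974/(-306 + 31059) = 15974/30753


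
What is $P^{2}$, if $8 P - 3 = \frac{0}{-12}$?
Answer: $\frac{9}{64} \approx 0.14063$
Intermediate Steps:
$P = \frac{3}{8}$ ($P = \frac{3}{8} + \frac{0 \frac{1}{-12}}{8} = \frac{3}{8} + \frac{0 \left(- \frac{1}{12}\right)}{8} = \frac{3}{8} + \frac{1}{8} \cdot 0 = \frac{3}{8} + 0 = \frac{3}{8} \approx 0.375$)
$P^{2} = \left(\frac{3}{8}\right)^{2} = \frac{9}{64}$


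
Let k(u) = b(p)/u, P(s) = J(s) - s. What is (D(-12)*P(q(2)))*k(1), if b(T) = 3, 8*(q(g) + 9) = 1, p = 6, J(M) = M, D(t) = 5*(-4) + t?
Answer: 0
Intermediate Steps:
D(t) = -20 + t
q(g) = -71/8 (q(g) = -9 + (⅛)*1 = -9 + ⅛ = -71/8)
P(s) = 0 (P(s) = s - s = 0)
k(u) = 3/u
(D(-12)*P(q(2)))*k(1) = ((-20 - 12)*0)*(3/1) = (-32*0)*(3*1) = 0*3 = 0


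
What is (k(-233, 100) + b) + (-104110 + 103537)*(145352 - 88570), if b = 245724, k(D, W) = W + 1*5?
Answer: -32290257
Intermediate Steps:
k(D, W) = 5 + W (k(D, W) = W + 5 = 5 + W)
(k(-233, 100) + b) + (-104110 + 103537)*(145352 - 88570) = ((5 + 100) + 245724) + (-104110 + 103537)*(145352 - 88570) = (105 + 245724) - 573*56782 = 245829 - 32536086 = -32290257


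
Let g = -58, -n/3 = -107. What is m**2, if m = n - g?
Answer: 143641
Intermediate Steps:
n = 321 (n = -3*(-107) = 321)
m = 379 (m = 321 - 1*(-58) = 321 + 58 = 379)
m**2 = 379**2 = 143641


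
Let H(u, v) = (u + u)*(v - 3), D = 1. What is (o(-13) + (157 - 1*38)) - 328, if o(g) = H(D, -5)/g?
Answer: -2701/13 ≈ -207.77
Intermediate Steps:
H(u, v) = 2*u*(-3 + v) (H(u, v) = (2*u)*(-3 + v) = 2*u*(-3 + v))
o(g) = -16/g (o(g) = (2*1*(-3 - 5))/g = (2*1*(-8))/g = -16/g)
(o(-13) + (157 - 1*38)) - 328 = (-16/(-13) + (157 - 1*38)) - 328 = (-16*(-1/13) + (157 - 38)) - 328 = (16/13 + 119) - 328 = 1563/13 - 328 = -2701/13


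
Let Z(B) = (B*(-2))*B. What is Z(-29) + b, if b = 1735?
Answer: 53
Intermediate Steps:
Z(B) = -2*B² (Z(B) = (-2*B)*B = -2*B²)
Z(-29) + b = -2*(-29)² + 1735 = -2*841 + 1735 = -1682 + 1735 = 53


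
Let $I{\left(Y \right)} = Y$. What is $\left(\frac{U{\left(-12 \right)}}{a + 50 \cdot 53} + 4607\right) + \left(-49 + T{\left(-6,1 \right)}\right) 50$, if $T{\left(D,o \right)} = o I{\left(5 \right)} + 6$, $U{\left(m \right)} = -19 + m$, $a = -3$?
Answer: $\frac{7165398}{2647} \approx 2707.0$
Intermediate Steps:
$T{\left(D,o \right)} = 6 + 5 o$ ($T{\left(D,o \right)} = o 5 + 6 = 5 o + 6 = 6 + 5 o$)
$\left(\frac{U{\left(-12 \right)}}{a + 50 \cdot 53} + 4607\right) + \left(-49 + T{\left(-6,1 \right)}\right) 50 = \left(\frac{-19 - 12}{-3 + 50 \cdot 53} + 4607\right) + \left(-49 + \left(6 + 5 \cdot 1\right)\right) 50 = \left(- \frac{31}{-3 + 2650} + 4607\right) + \left(-49 + \left(6 + 5\right)\right) 50 = \left(- \frac{31}{2647} + 4607\right) + \left(-49 + 11\right) 50 = \left(\left(-31\right) \frac{1}{2647} + 4607\right) - 1900 = \left(- \frac{31}{2647} + 4607\right) - 1900 = \frac{12194698}{2647} - 1900 = \frac{7165398}{2647}$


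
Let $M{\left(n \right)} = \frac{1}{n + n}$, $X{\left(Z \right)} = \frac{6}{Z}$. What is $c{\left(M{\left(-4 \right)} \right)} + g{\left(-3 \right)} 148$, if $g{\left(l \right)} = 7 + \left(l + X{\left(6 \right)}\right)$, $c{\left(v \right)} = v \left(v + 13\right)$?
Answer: $\frac{47257}{64} \approx 738.39$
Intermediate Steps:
$M{\left(n \right)} = \frac{1}{2 n}$
$c{\left(v \right)} = v \left(13 + v\right)$
$g{\left(l \right)} = 8 + l$ ($g{\left(l \right)} = 7 + \left(l + \frac{6}{6}\right) = 7 + \left(l + 6 \cdot \frac{1}{6}\right) = 7 + \left(l + 1\right) = 7 + \left(1 + l\right) = 8 + l$)
$c{\left(M{\left(-4 \right)} \right)} + g{\left(-3 \right)} 148 = \frac{1}{2 \left(-4\right)} \left(13 + \frac{1}{2 \left(-4\right)}\right) + \left(8 - 3\right) 148 = \frac{1}{2} \left(- \frac{1}{4}\right) \left(13 + \frac{1}{2} \left(- \frac{1}{4}\right)\right) + 5 \cdot 148 = - \frac{13 - \frac{1}{8}}{8} + 740 = \left(- \frac{1}{8}\right) \frac{103}{8} + 740 = - \frac{103}{64} + 740 = \frac{47257}{64}$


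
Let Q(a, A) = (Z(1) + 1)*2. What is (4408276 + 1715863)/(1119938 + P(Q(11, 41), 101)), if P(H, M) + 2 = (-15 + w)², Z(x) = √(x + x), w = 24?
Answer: 6124139/1120017 ≈ 5.4679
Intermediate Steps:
Z(x) = √2*√x (Z(x) = √(2*x) = √2*√x)
Q(a, A) = 2 + 2*√2 (Q(a, A) = (√2*√1 + 1)*2 = (√2*1 + 1)*2 = (√2 + 1)*2 = (1 + √2)*2 = 2 + 2*√2)
P(H, M) = 79 (P(H, M) = -2 + (-15 + 24)² = -2 + 9² = -2 + 81 = 79)
(4408276 + 1715863)/(1119938 + P(Q(11, 41), 101)) = (4408276 + 1715863)/(1119938 + 79) = 6124139/1120017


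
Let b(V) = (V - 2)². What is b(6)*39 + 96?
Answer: 720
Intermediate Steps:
b(V) = (-2 + V)²
b(6)*39 + 96 = (-2 + 6)²*39 + 96 = 4²*39 + 96 = 16*39 + 96 = 624 + 96 = 720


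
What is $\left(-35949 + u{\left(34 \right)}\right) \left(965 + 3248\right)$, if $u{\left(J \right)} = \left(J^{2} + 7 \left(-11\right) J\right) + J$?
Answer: $-157469301$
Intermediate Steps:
$u{\left(J \right)} = J^{2} - 76 J$ ($u{\left(J \right)} = \left(J^{2} - 77 J\right) + J = J^{2} - 76 J$)
$\left(-35949 + u{\left(34 \right)}\right) \left(965 + 3248\right) = \left(-35949 + 34 \left(-76 + 34\right)\right) \left(965 + 3248\right) = \left(-35949 + 34 \left(-42\right)\right) 4213 = \left(-35949 - 1428\right) 4213 = \left(-37377\right) 4213 = -157469301$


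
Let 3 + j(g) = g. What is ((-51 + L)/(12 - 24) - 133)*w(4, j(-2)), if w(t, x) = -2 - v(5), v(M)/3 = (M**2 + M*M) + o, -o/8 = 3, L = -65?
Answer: 29600/3 ≈ 9866.7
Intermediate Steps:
j(g) = -3 + g
o = -24 (o = -8*3 = -24)
v(M) = -72 + 6*M**2 (v(M) = 3*((M**2 + M*M) - 24) = 3*((M**2 + M**2) - 24) = 3*(2*M**2 - 24) = 3*(-24 + 2*M**2) = -72 + 6*M**2)
w(t, x) = -80 (w(t, x) = -2 - (-72 + 6*5**2) = -2 - (-72 + 6*25) = -2 - (-72 + 150) = -2 - 1*78 = -2 - 78 = -80)
((-51 + L)/(12 - 24) - 133)*w(4, j(-2)) = ((-51 - 65)/(12 - 24) - 133)*(-80) = (-116/(-12) - 133)*(-80) = (-116*(-1/12) - 133)*(-80) = (29/3 - 133)*(-80) = -370/3*(-80) = 29600/3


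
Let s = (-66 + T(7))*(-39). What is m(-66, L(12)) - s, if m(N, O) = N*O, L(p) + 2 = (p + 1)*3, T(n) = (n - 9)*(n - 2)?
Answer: -5406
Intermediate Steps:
T(n) = (-9 + n)*(-2 + n)
L(p) = 1 + 3*p (L(p) = -2 + (p + 1)*3 = -2 + (1 + p)*3 = -2 + (3 + 3*p) = 1 + 3*p)
s = 2964 (s = (-66 + (18 + 7**2 - 11*7))*(-39) = (-66 + (18 + 49 - 77))*(-39) = (-66 - 10)*(-39) = -76*(-39) = 2964)
m(-66, L(12)) - s = -66*(1 + 3*12) - 1*2964 = -66*(1 + 36) - 2964 = -66*37 - 2964 = -2442 - 2964 = -5406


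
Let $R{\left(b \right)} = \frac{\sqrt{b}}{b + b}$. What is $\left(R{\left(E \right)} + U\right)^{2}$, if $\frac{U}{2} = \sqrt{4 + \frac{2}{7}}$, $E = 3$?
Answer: $\frac{1447}{84} + \frac{2 \sqrt{70}}{7} \approx 19.617$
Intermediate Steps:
$U = \frac{2 \sqrt{210}}{7}$ ($U = 2 \sqrt{4 + \frac{2}{7}} = 2 \sqrt{\frac{30}{7}} = 2 \frac{\sqrt{210}}{7} = \frac{2 \sqrt{210}}{7} \approx 4.1404$)
$R{\left(b \right)} = \frac{1}{2 \sqrt{b}}$ ($R{\left(b \right)} = \frac{\sqrt{b}}{2 b} = \frac{1}{2 b} \sqrt{b} = \frac{1}{2 \sqrt{b}}$)
$\left(R{\left(E \right)} + U\right)^{2} = \left(\frac{1}{2 \sqrt{3}} + \frac{2 \sqrt{210}}{7}\right)^{2} = \left(\frac{\frac{1}{3} \sqrt{3}}{2} + \frac{2 \sqrt{210}}{7}\right)^{2} = \left(\frac{\sqrt{3}}{6} + \frac{2 \sqrt{210}}{7}\right)^{2}$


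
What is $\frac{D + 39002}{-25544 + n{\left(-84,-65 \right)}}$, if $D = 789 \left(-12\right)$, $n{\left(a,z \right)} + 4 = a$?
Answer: $- \frac{14767}{12816} \approx -1.1522$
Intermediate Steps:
$n{\left(a,z \right)} = -4 + a$
$D = -9468$
$\frac{D + 39002}{-25544 + n{\left(-84,-65 \right)}} = \frac{-9468 + 39002}{-25544 - 88} = \frac{29534}{-25544 - 88} = \frac{29534}{-25632} = 29534 \left(- \frac{1}{25632}\right) = - \frac{14767}{12816}$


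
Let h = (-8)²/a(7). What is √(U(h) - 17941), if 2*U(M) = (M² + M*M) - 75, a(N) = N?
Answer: I*√3507402/14 ≈ 133.77*I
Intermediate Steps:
h = 64/7 (h = (-8)²/7 = 64*(⅐) = 64/7 ≈ 9.1429)
U(M) = -75/2 + M² (U(M) = ((M² + M*M) - 75)/2 = ((M² + M²) - 75)/2 = (2*M² - 75)/2 = (-75 + 2*M²)/2 = -75/2 + M²)
√(U(h) - 17941) = √((-75/2 + (64/7)²) - 17941) = √((-75/2 + 4096/49) - 17941) = √(4517/98 - 17941) = √(-1753701/98) = I*√3507402/14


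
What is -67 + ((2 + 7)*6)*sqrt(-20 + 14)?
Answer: -67 + 54*I*sqrt(6) ≈ -67.0 + 132.27*I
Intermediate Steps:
-67 + ((2 + 7)*6)*sqrt(-20 + 14) = -67 + (9*6)*sqrt(-6) = -67 + 54*(I*sqrt(6)) = -67 + 54*I*sqrt(6)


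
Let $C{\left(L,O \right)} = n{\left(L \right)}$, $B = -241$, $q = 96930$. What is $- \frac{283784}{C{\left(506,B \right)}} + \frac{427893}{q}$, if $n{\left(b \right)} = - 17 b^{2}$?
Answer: $\frac{157496615803}{35158223430} \approx 4.4797$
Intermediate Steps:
$C{\left(L,O \right)} = - 17 L^{2}$
$- \frac{283784}{C{\left(506,B \right)}} + \frac{427893}{q} = - \frac{283784}{\left(-17\right) 506^{2}} + \frac{427893}{96930} = - \frac{283784}{\left(-17\right) 256036} + 427893 \cdot \frac{1}{96930} = - \frac{283784}{-4352612} + \frac{142631}{32310} = \left(-283784\right) \left(- \frac{1}{4352612}\right) + \frac{142631}{32310} = \frac{70946}{1088153} + \frac{142631}{32310} = \frac{157496615803}{35158223430}$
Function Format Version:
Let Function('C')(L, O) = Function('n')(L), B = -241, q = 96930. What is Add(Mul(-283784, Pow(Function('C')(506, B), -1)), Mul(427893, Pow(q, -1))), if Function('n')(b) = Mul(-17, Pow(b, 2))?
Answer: Rational(157496615803, 35158223430) ≈ 4.4797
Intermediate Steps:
Function('C')(L, O) = Mul(-17, Pow(L, 2))
Add(Mul(-283784, Pow(Function('C')(506, B), -1)), Mul(427893, Pow(q, -1))) = Add(Mul(-283784, Pow(Mul(-17, Pow(506, 2)), -1)), Mul(427893, Pow(96930, -1))) = Add(Mul(-283784, Pow(Mul(-17, 256036), -1)), Mul(427893, Rational(1, 96930))) = Add(Mul(-283784, Pow(-4352612, -1)), Rational(142631, 32310)) = Add(Mul(-283784, Rational(-1, 4352612)), Rational(142631, 32310)) = Add(Rational(70946, 1088153), Rational(142631, 32310)) = Rational(157496615803, 35158223430)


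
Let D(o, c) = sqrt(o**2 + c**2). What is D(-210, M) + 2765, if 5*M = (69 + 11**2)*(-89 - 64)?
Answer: 2765 + 6*sqrt(940186) ≈ 8582.8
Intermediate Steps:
M = -5814 (M = ((69 + 11**2)*(-89 - 64))/5 = ((69 + 121)*(-153))/5 = (190*(-153))/5 = (1/5)*(-29070) = -5814)
D(o, c) = sqrt(c**2 + o**2)
D(-210, M) + 2765 = sqrt((-5814)**2 + (-210)**2) + 2765 = sqrt(33802596 + 44100) + 2765 = sqrt(33846696) + 2765 = 6*sqrt(940186) + 2765 = 2765 + 6*sqrt(940186)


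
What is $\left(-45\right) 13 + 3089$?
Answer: $2504$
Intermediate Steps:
$\left(-45\right) 13 + 3089 = -585 + 3089 = 2504$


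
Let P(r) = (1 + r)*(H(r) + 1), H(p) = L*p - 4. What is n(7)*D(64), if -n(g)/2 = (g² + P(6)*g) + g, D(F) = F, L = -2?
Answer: 86912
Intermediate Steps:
H(p) = -4 - 2*p (H(p) = -2*p - 4 = -4 - 2*p)
P(r) = (1 + r)*(-3 - 2*r) (P(r) = (1 + r)*((-4 - 2*r) + 1) = (1 + r)*(-3 - 2*r))
n(g) = -2*g² + 208*g (n(g) = -2*((g² + (-3 - 1*6 - 2*6*(2 + 6))*g) + g) = -2*((g² + (-3 - 6 - 2*6*8)*g) + g) = -2*((g² + (-3 - 6 - 96)*g) + g) = -2*((g² - 105*g) + g) = -2*(g² - 104*g) = -2*g² + 208*g)
n(7)*D(64) = (2*7*(104 - 1*7))*64 = (2*7*(104 - 7))*64 = (2*7*97)*64 = 1358*64 = 86912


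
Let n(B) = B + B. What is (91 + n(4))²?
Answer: 9801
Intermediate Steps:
n(B) = 2*B
(91 + n(4))² = (91 + 2*4)² = (91 + 8)² = 99² = 9801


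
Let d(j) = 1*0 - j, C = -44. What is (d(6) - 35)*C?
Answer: 1804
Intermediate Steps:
d(j) = -j (d(j) = 0 - j = -j)
(d(6) - 35)*C = (-1*6 - 35)*(-44) = (-6 - 35)*(-44) = -41*(-44) = 1804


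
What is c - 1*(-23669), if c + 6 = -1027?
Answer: 22636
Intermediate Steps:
c = -1033 (c = -6 - 1027 = -1033)
c - 1*(-23669) = -1033 - 1*(-23669) = -1033 + 23669 = 22636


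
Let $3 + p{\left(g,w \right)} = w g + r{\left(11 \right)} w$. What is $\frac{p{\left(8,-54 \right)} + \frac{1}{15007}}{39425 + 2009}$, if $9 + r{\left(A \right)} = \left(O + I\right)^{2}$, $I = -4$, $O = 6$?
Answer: $- \frac{1238077}{310900019} \approx -0.0039822$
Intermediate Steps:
$r{\left(A \right)} = -5$ ($r{\left(A \right)} = -9 + \left(6 - 4\right)^{2} = -9 + 2^{2} = -9 + 4 = -5$)
$p{\left(g,w \right)} = -3 - 5 w + g w$ ($p{\left(g,w \right)} = -3 + \left(w g - 5 w\right) = -3 + \left(g w - 5 w\right) = -3 + \left(- 5 w + g w\right) = -3 - 5 w + g w$)
$\frac{p{\left(8,-54 \right)} + \frac{1}{15007}}{39425 + 2009} = \frac{\left(-3 - -270 + 8 \left(-54\right)\right) + \frac{1}{15007}}{39425 + 2009} = \frac{\left(-3 + 270 - 432\right) + \frac{1}{15007}}{41434} = \left(-165 + \frac{1}{15007}\right) \frac{1}{41434} = \left(- \frac{2476154}{15007}\right) \frac{1}{41434} = - \frac{1238077}{310900019}$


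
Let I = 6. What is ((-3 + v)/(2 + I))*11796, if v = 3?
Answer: 0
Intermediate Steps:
((-3 + v)/(2 + I))*11796 = ((-3 + 3)/(2 + 6))*11796 = (0/8)*11796 = (0*(⅛))*11796 = 0*11796 = 0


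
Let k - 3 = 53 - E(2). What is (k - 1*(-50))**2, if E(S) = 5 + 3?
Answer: 9604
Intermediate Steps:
E(S) = 8
k = 48 (k = 3 + (53 - 1*8) = 3 + (53 - 8) = 3 + 45 = 48)
(k - 1*(-50))**2 = (48 - 1*(-50))**2 = (48 + 50)**2 = 98**2 = 9604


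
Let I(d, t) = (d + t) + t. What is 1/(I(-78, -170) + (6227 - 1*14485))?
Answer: -1/8676 ≈ -0.00011526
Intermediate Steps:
I(d, t) = d + 2*t
1/(I(-78, -170) + (6227 - 1*14485)) = 1/((-78 + 2*(-170)) + (6227 - 1*14485)) = 1/((-78 - 340) + (6227 - 14485)) = 1/(-418 - 8258) = 1/(-8676) = -1/8676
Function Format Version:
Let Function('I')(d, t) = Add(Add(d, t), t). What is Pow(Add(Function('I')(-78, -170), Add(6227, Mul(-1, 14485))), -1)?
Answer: Rational(-1, 8676) ≈ -0.00011526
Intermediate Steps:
Function('I')(d, t) = Add(d, Mul(2, t))
Pow(Add(Function('I')(-78, -170), Add(6227, Mul(-1, 14485))), -1) = Pow(Add(Add(-78, Mul(2, -170)), Add(6227, Mul(-1, 14485))), -1) = Pow(Add(Add(-78, -340), Add(6227, -14485)), -1) = Pow(Add(-418, -8258), -1) = Pow(-8676, -1) = Rational(-1, 8676)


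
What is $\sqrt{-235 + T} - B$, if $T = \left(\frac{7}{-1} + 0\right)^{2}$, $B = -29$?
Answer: $29 + i \sqrt{186} \approx 29.0 + 13.638 i$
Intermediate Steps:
$T = 49$ ($T = \left(7 \left(-1\right) + 0\right)^{2} = \left(-7 + 0\right)^{2} = \left(-7\right)^{2} = 49$)
$\sqrt{-235 + T} - B = \sqrt{-235 + 49} - -29 = \sqrt{-186} + 29 = i \sqrt{186} + 29 = 29 + i \sqrt{186}$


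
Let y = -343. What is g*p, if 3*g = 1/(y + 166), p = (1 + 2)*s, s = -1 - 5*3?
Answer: 16/177 ≈ 0.090395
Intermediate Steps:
s = -16 (s = -1 - 15 = -16)
p = -48 (p = (1 + 2)*(-16) = 3*(-16) = -48)
g = -1/531 (g = 1/(3*(-343 + 166)) = (⅓)/(-177) = (⅓)*(-1/177) = -1/531 ≈ -0.0018832)
g*p = -1/531*(-48) = 16/177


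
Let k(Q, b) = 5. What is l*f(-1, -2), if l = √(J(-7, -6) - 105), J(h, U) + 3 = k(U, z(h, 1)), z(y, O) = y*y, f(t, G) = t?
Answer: -I*√103 ≈ -10.149*I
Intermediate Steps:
z(y, O) = y²
J(h, U) = 2 (J(h, U) = -3 + 5 = 2)
l = I*√103 (l = √(2 - 105) = √(-103) = I*√103 ≈ 10.149*I)
l*f(-1, -2) = (I*√103)*(-1) = -I*√103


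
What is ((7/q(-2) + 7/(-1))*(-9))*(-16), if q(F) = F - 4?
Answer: -1176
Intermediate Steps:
q(F) = -4 + F
((7/q(-2) + 7/(-1))*(-9))*(-16) = ((7/(-4 - 2) + 7/(-1))*(-9))*(-16) = ((7/(-6) + 7*(-1))*(-9))*(-16) = ((7*(-⅙) - 7)*(-9))*(-16) = ((-7/6 - 7)*(-9))*(-16) = -49/6*(-9)*(-16) = (147/2)*(-16) = -1176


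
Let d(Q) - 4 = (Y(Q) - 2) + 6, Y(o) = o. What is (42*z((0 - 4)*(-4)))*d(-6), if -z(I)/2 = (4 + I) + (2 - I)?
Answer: -1008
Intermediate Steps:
d(Q) = 8 + Q (d(Q) = 4 + ((Q - 2) + 6) = 4 + ((-2 + Q) + 6) = 4 + (4 + Q) = 8 + Q)
z(I) = -12 (z(I) = -2*((4 + I) + (2 - I)) = -2*6 = -12)
(42*z((0 - 4)*(-4)))*d(-6) = (42*(-12))*(8 - 6) = -504*2 = -1008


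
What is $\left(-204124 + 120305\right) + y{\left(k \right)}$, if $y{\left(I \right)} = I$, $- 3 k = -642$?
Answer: $-83605$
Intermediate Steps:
$k = 214$ ($k = \left(- \frac{1}{3}\right) \left(-642\right) = 214$)
$\left(-204124 + 120305\right) + y{\left(k \right)} = \left(-204124 + 120305\right) + 214 = -83819 + 214 = -83605$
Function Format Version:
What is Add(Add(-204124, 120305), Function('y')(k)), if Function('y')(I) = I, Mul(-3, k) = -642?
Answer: -83605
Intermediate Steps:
k = 214 (k = Mul(Rational(-1, 3), -642) = 214)
Add(Add(-204124, 120305), Function('y')(k)) = Add(Add(-204124, 120305), 214) = Add(-83819, 214) = -83605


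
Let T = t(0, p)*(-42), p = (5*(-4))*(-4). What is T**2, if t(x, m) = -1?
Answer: 1764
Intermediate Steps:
p = 80 (p = -20*(-4) = 80)
T = 42 (T = -1*(-42) = 42)
T**2 = 42**2 = 1764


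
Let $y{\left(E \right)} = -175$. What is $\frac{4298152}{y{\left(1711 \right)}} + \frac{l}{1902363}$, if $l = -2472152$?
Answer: $- \frac{8177077959776}{332913525} \approx -24562.0$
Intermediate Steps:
$\frac{4298152}{y{\left(1711 \right)}} + \frac{l}{1902363} = \frac{4298152}{-175} - \frac{2472152}{1902363} = 4298152 \left(- \frac{1}{175}\right) - \frac{2472152}{1902363} = - \frac{4298152}{175} - \frac{2472152}{1902363} = - \frac{8177077959776}{332913525}$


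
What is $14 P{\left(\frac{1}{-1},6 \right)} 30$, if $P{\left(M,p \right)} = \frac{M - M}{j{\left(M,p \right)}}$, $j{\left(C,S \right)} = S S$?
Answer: $0$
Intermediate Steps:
$j{\left(C,S \right)} = S^{2}$
$P{\left(M,p \right)} = 0$ ($P{\left(M,p \right)} = \frac{M - M}{p^{2}} = \frac{0}{p^{2}} = 0$)
$14 P{\left(\frac{1}{-1},6 \right)} 30 = 14 \cdot 0 \cdot 30 = 0 \cdot 30 = 0$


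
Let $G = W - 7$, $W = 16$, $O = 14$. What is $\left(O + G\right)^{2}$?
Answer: $529$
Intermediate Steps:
$G = 9$ ($G = 16 - 7 = 9$)
$\left(O + G\right)^{2} = \left(14 + 9\right)^{2} = 23^{2} = 529$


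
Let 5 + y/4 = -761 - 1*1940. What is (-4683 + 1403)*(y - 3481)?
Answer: 46920400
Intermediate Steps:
y = -10824 (y = -20 + 4*(-761 - 1*1940) = -20 + 4*(-761 - 1940) = -20 + 4*(-2701) = -20 - 10804 = -10824)
(-4683 + 1403)*(y - 3481) = (-4683 + 1403)*(-10824 - 3481) = -3280*(-14305) = 46920400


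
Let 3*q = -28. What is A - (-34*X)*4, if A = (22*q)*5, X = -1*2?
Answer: -3896/3 ≈ -1298.7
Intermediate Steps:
q = -28/3 (q = (⅓)*(-28) = -28/3 ≈ -9.3333)
X = -2
A = -3080/3 (A = (22*(-28/3))*5 = -616/3*5 = -3080/3 ≈ -1026.7)
A - (-34*X)*4 = -3080/3 - (-34*(-2))*4 = -3080/3 - 68*4 = -3080/3 - 1*272 = -3080/3 - 272 = -3896/3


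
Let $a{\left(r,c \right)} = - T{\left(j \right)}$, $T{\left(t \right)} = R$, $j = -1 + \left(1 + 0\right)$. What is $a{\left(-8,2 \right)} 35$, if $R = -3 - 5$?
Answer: $280$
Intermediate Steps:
$R = -8$ ($R = -3 - 5 = -8$)
$j = 0$ ($j = -1 + 1 = 0$)
$T{\left(t \right)} = -8$
$a{\left(r,c \right)} = 8$ ($a{\left(r,c \right)} = \left(-1\right) \left(-8\right) = 8$)
$a{\left(-8,2 \right)} 35 = 8 \cdot 35 = 280$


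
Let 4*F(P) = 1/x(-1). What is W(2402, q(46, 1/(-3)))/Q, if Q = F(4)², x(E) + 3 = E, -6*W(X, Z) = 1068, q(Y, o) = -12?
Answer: -45568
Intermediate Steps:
W(X, Z) = -178 (W(X, Z) = -⅙*1068 = -178)
x(E) = -3 + E
F(P) = -1/16 (F(P) = 1/(4*(-3 - 1)) = (¼)/(-4) = (¼)*(-¼) = -1/16)
Q = 1/256 (Q = (-1/16)² = 1/256 ≈ 0.0039063)
W(2402, q(46, 1/(-3)))/Q = -178/1/256 = -178*256 = -45568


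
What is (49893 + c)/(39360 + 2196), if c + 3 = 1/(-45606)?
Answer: 2275283339/1895202936 ≈ 1.2005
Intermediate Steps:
c = -136819/45606 (c = -3 + 1/(-45606) = -3 - 1/45606 = -136819/45606 ≈ -3.0000)
(49893 + c)/(39360 + 2196) = (49893 - 136819/45606)/(39360 + 2196) = (2275283339/45606)/41556 = (2275283339/45606)*(1/41556) = 2275283339/1895202936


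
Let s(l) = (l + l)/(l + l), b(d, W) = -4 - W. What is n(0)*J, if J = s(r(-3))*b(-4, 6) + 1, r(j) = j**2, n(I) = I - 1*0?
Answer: 0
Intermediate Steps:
n(I) = I (n(I) = I + 0 = I)
s(l) = 1 (s(l) = (2*l)/((2*l)) = (2*l)*(1/(2*l)) = 1)
J = -9 (J = 1*(-4 - 1*6) + 1 = 1*(-4 - 6) + 1 = 1*(-10) + 1 = -10 + 1 = -9)
n(0)*J = 0*(-9) = 0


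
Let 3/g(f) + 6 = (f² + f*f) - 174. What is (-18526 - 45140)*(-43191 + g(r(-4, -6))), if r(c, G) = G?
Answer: 5499599949/2 ≈ 2.7498e+9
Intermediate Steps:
g(f) = 3/(-180 + 2*f²) (g(f) = 3/(-6 + ((f² + f*f) - 174)) = 3/(-6 + ((f² + f²) - 174)) = 3/(-6 + (2*f² - 174)) = 3/(-6 + (-174 + 2*f²)) = 3/(-180 + 2*f²))
(-18526 - 45140)*(-43191 + g(r(-4, -6))) = (-18526 - 45140)*(-43191 + 3/(2*(-90 + (-6)²))) = -63666*(-43191 + 3/(2*(-90 + 36))) = -63666*(-43191 + (3/2)/(-54)) = -63666*(-43191 + (3/2)*(-1/54)) = -63666*(-43191 - 1/36) = -63666*(-1554877/36) = 5499599949/2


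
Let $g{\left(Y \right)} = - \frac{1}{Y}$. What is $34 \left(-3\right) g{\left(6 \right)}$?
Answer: $17$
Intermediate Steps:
$34 \left(-3\right) g{\left(6 \right)} = 34 \left(-3\right) \left(- \frac{1}{6}\right) = - 102 \left(\left(-1\right) \frac{1}{6}\right) = \left(-102\right) \left(- \frac{1}{6}\right) = 17$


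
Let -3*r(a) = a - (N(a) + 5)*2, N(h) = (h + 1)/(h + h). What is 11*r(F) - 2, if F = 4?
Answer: 295/12 ≈ 24.583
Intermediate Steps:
N(h) = (1 + h)/(2*h) (N(h) = (1 + h)/((2*h)) = (1 + h)*(1/(2*h)) = (1 + h)/(2*h))
r(a) = 10/3 - a/3 + (1 + a)/(3*a) (r(a) = -(a - ((1 + a)/(2*a) + 5)*2)/3 = -(a - (5 + (1 + a)/(2*a))*2)/3 = -(a - (10 + (1 + a)/a))/3 = -(a + (-10 - (1 + a)/a))/3 = -(-10 + a - (1 + a)/a)/3 = 10/3 - a/3 + (1 + a)/(3*a))
11*r(F) - 2 = 11*((1/3)*(1 + 4 + 4*(10 - 1*4))/4) - 2 = 11*((1/3)*(1/4)*(1 + 4 + 4*(10 - 4))) - 2 = 11*((1/3)*(1/4)*(1 + 4 + 4*6)) - 2 = 11*((1/3)*(1/4)*(1 + 4 + 24)) - 2 = 11*((1/3)*(1/4)*29) - 2 = 11*(29/12) - 2 = 319/12 - 2 = 295/12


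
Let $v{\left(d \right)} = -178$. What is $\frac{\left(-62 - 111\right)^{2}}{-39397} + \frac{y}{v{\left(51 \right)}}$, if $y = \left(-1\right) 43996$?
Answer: $\frac{863991525}{3506333} \approx 246.41$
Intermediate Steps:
$y = -43996$
$\frac{\left(-62 - 111\right)^{2}}{-39397} + \frac{y}{v{\left(51 \right)}} = \frac{\left(-62 - 111\right)^{2}}{-39397} - \frac{43996}{-178} = \left(-173\right)^{2} \left(- \frac{1}{39397}\right) - - \frac{21998}{89} = 29929 \left(- \frac{1}{39397}\right) + \frac{21998}{89} = - \frac{29929}{39397} + \frac{21998}{89} = \frac{863991525}{3506333}$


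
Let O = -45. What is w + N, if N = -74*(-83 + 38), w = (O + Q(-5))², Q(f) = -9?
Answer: 6246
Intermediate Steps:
w = 2916 (w = (-45 - 9)² = (-54)² = 2916)
N = 3330 (N = -74*(-45) = 3330)
w + N = 2916 + 3330 = 6246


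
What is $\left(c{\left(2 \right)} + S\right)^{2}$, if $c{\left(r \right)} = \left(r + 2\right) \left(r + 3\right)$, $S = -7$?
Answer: $169$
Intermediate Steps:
$c{\left(r \right)} = \left(2 + r\right) \left(3 + r\right)$
$\left(c{\left(2 \right)} + S\right)^{2} = \left(\left(6 + 2^{2} + 5 \cdot 2\right) - 7\right)^{2} = \left(\left(6 + 4 + 10\right) - 7\right)^{2} = \left(20 - 7\right)^{2} = 13^{2} = 169$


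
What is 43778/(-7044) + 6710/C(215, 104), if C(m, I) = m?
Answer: 3785297/151446 ≈ 24.994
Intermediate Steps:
43778/(-7044) + 6710/C(215, 104) = 43778/(-7044) + 6710/215 = 43778*(-1/7044) + 6710*(1/215) = -21889/3522 + 1342/43 = 3785297/151446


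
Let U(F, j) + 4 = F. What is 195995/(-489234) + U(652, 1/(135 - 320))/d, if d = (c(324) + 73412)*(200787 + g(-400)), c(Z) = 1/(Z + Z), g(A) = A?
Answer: -1868342783689249969/4663674654656546166 ≈ -0.40062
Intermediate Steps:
c(Z) = 1/(2*Z)
U(F, j) = -4 + F
d = 9532605368099/648 (d = ((½)/324 + 73412)*(200787 - 400) = ((½)*(1/324) + 73412)*200387 = (1/648 + 73412)*200387 = (47570977/648)*200387 = 9532605368099/648 ≈ 1.4711e+10)
195995/(-489234) + U(652, 1/(135 - 320))/d = 195995/(-489234) + (-4 + 652)/(9532605368099/648) = 195995*(-1/489234) + 648*(648/9532605368099) = -195995/489234 + 419904/9532605368099 = -1868342783689249969/4663674654656546166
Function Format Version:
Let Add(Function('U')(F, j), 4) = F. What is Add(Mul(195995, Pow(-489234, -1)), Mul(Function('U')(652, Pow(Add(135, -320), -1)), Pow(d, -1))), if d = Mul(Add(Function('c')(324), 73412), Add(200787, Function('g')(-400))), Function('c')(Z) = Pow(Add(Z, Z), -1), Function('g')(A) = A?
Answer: Rational(-1868342783689249969, 4663674654656546166) ≈ -0.40062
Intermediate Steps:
Function('c')(Z) = Mul(Rational(1, 2), Pow(Z, -1)) (Function('c')(Z) = Pow(Mul(2, Z), -1) = Mul(Rational(1, 2), Pow(Z, -1)))
Function('U')(F, j) = Add(-4, F)
d = Rational(9532605368099, 648) (d = Mul(Add(Mul(Rational(1, 2), Pow(324, -1)), 73412), Add(200787, -400)) = Mul(Add(Mul(Rational(1, 2), Rational(1, 324)), 73412), 200387) = Mul(Add(Rational(1, 648), 73412), 200387) = Mul(Rational(47570977, 648), 200387) = Rational(9532605368099, 648) ≈ 1.4711e+10)
Add(Mul(195995, Pow(-489234, -1)), Mul(Function('U')(652, Pow(Add(135, -320), -1)), Pow(d, -1))) = Add(Mul(195995, Pow(-489234, -1)), Mul(Add(-4, 652), Pow(Rational(9532605368099, 648), -1))) = Add(Mul(195995, Rational(-1, 489234)), Mul(648, Rational(648, 9532605368099))) = Add(Rational(-195995, 489234), Rational(419904, 9532605368099)) = Rational(-1868342783689249969, 4663674654656546166)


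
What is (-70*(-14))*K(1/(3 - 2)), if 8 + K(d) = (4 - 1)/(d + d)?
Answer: -6370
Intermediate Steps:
K(d) = -8 + 3/(2*d) (K(d) = -8 + (4 - 1)/(d + d) = -8 + 3/((2*d)) = -8 + 3*(1/(2*d)) = -8 + 3/(2*d))
(-70*(-14))*K(1/(3 - 2)) = (-70*(-14))*(-8 + 3/(2*(1/(3 - 2)))) = 980*(-8 + 3/(2*(1/1))) = 980*(-8 + (3/2)/1) = 980*(-8 + (3/2)*1) = 980*(-8 + 3/2) = 980*(-13/2) = -6370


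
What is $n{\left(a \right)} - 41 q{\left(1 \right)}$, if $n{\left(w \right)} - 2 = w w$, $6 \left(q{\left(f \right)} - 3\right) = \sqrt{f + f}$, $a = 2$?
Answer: $-117 - \frac{41 \sqrt{2}}{6} \approx -126.66$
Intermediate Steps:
$q{\left(f \right)} = 3 + \frac{\sqrt{2} \sqrt{f}}{6}$ ($q{\left(f \right)} = 3 + \frac{\sqrt{f + f}}{6} = 3 + \frac{\sqrt{2 f}}{6} = 3 + \frac{\sqrt{2} \sqrt{f}}{6}$)
$n{\left(w \right)} = 2 + w^{2}$ ($n{\left(w \right)} = 2 + w w = 2 + w^{2}$)
$n{\left(a \right)} - 41 q{\left(1 \right)} = \left(2 + 2^{2}\right) - 41 \left(3 + \frac{\sqrt{2} \sqrt{1}}{6}\right) = \left(2 + 4\right) - 41 \left(3 + \frac{1}{6} \sqrt{2} \cdot 1\right) = 6 - 41 \left(3 + \frac{\sqrt{2}}{6}\right) = 6 - \left(123 + \frac{41 \sqrt{2}}{6}\right) = -117 - \frac{41 \sqrt{2}}{6}$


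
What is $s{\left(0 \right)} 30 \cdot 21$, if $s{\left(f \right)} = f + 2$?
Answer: $1260$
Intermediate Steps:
$s{\left(f \right)} = 2 + f$
$s{\left(0 \right)} 30 \cdot 21 = \left(2 + 0\right) 30 \cdot 21 = 2 \cdot 30 \cdot 21 = 60 \cdot 21 = 1260$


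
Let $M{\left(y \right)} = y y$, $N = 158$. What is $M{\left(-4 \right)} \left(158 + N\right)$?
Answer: $5056$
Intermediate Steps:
$M{\left(y \right)} = y^{2}$
$M{\left(-4 \right)} \left(158 + N\right) = \left(-4\right)^{2} \left(158 + 158\right) = 16 \cdot 316 = 5056$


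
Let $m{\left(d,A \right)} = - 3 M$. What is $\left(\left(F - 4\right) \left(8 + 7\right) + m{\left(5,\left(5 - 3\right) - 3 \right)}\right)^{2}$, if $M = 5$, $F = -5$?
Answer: $22500$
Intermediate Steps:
$m{\left(d,A \right)} = -15$ ($m{\left(d,A \right)} = \left(-3\right) 5 = -15$)
$\left(\left(F - 4\right) \left(8 + 7\right) + m{\left(5,\left(5 - 3\right) - 3 \right)}\right)^{2} = \left(\left(-5 - 4\right) \left(8 + 7\right) - 15\right)^{2} = \left(\left(-9\right) 15 - 15\right)^{2} = \left(-135 - 15\right)^{2} = \left(-150\right)^{2} = 22500$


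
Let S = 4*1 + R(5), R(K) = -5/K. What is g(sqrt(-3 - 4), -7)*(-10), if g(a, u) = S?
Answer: -30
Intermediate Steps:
S = 3 (S = 4*1 - 5/5 = 4 - 5*1/5 = 4 - 1 = 3)
g(a, u) = 3
g(sqrt(-3 - 4), -7)*(-10) = 3*(-10) = -30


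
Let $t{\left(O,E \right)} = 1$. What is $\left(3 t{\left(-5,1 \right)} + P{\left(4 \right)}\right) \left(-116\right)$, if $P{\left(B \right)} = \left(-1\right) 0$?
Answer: $-348$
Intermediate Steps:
$P{\left(B \right)} = 0$
$\left(3 t{\left(-5,1 \right)} + P{\left(4 \right)}\right) \left(-116\right) = \left(3 \cdot 1 + 0\right) \left(-116\right) = \left(3 + 0\right) \left(-116\right) = 3 \left(-116\right) = -348$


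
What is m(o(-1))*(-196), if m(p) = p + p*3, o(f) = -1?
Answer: 784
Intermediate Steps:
m(p) = 4*p (m(p) = p + 3*p = 4*p)
m(o(-1))*(-196) = (4*(-1))*(-196) = -4*(-196) = 784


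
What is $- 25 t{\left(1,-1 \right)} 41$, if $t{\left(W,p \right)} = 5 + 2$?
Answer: $-7175$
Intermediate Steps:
$t{\left(W,p \right)} = 7$
$- 25 t{\left(1,-1 \right)} 41 = \left(-25\right) 7 \cdot 41 = \left(-175\right) 41 = -7175$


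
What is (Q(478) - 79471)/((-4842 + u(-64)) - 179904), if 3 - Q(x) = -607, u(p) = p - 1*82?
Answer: 78861/184892 ≈ 0.42652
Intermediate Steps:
u(p) = -82 + p (u(p) = p - 82 = -82 + p)
Q(x) = 610 (Q(x) = 3 - 1*(-607) = 3 + 607 = 610)
(Q(478) - 79471)/((-4842 + u(-64)) - 179904) = (610 - 79471)/((-4842 + (-82 - 64)) - 179904) = -78861/((-4842 - 146) - 179904) = -78861/(-4988 - 179904) = -78861/(-184892) = -78861*(-1/184892) = 78861/184892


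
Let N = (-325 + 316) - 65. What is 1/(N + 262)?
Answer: 1/188 ≈ 0.0053191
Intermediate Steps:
N = -74 (N = -9 - 65 = -74)
1/(N + 262) = 1/(-74 + 262) = 1/188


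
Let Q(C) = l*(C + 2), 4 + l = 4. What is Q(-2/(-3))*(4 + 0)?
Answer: 0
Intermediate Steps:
l = 0 (l = -4 + 4 = 0)
Q(C) = 0 (Q(C) = 0*(C + 2) = 0*(2 + C) = 0)
Q(-2/(-3))*(4 + 0) = 0*(4 + 0) = 0*4 = 0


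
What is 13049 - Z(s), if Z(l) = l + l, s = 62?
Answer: 12925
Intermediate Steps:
Z(l) = 2*l
13049 - Z(s) = 13049 - 2*62 = 13049 - 1*124 = 13049 - 124 = 12925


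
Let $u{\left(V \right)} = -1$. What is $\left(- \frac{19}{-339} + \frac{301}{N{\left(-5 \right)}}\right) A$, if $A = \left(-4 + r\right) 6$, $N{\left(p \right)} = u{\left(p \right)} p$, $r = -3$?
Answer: $- \frac{1429876}{565} \approx -2530.8$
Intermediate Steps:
$N{\left(p \right)} = - p$
$A = -42$ ($A = \left(-4 - 3\right) 6 = \left(-7\right) 6 = -42$)
$\left(- \frac{19}{-339} + \frac{301}{N{\left(-5 \right)}}\right) A = \left(- \frac{19}{-339} + \frac{301}{\left(-1\right) \left(-5\right)}\right) \left(-42\right) = \left(\left(-19\right) \left(- \frac{1}{339}\right) + \frac{301}{5}\right) \left(-42\right) = \left(\frac{19}{339} + 301 \cdot \frac{1}{5}\right) \left(-42\right) = \left(\frac{19}{339} + \frac{301}{5}\right) \left(-42\right) = \frac{102134}{1695} \left(-42\right) = - \frac{1429876}{565}$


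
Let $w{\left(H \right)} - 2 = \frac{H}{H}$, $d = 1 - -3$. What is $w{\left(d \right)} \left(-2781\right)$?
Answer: $-8343$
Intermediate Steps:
$d = 4$ ($d = 1 + 3 = 4$)
$w{\left(H \right)} = 3$ ($w{\left(H \right)} = 2 + \frac{H}{H} = 2 + 1 = 3$)
$w{\left(d \right)} \left(-2781\right) = 3 \left(-2781\right) = -8343$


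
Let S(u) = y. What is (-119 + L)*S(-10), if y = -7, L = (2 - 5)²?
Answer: 770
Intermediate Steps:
L = 9 (L = (-3)² = 9)
S(u) = -7
(-119 + L)*S(-10) = (-119 + 9)*(-7) = -110*(-7) = 770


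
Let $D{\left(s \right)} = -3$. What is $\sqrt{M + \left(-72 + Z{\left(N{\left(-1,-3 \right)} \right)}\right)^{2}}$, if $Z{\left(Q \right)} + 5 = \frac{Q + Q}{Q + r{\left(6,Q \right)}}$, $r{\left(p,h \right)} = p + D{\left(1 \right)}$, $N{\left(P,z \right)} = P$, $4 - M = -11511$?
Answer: $\sqrt{17599} \approx 132.66$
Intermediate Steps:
$M = 11515$ ($M = 4 - -11511 = 4 + 11511 = 11515$)
$r{\left(p,h \right)} = -3 + p$ ($r{\left(p,h \right)} = p - 3 = -3 + p$)
$Z{\left(Q \right)} = -5 + \frac{2 Q}{3 + Q}$ ($Z{\left(Q \right)} = -5 + \frac{Q + Q}{Q + \left(-3 + 6\right)} = -5 + \frac{2 Q}{Q + 3} = -5 + \frac{2 Q}{3 + Q}$)
$\sqrt{M + \left(-72 + Z{\left(N{\left(-1,-3 \right)} \right)}\right)^{2}} = \sqrt{11515 + \left(-72 + \frac{3 \left(-5 - -1\right)}{3 - 1}\right)^{2}} = \sqrt{11515 + \left(-72 + \frac{3 \left(-5 + 1\right)}{2}\right)^{2}} = \sqrt{11515 + \left(-72 + 3 \cdot \frac{1}{2} \left(-4\right)\right)^{2}} = \sqrt{11515 + \left(-72 - 6\right)^{2}} = \sqrt{11515 + \left(-78\right)^{2}} = \sqrt{11515 + 6084} = \sqrt{17599}$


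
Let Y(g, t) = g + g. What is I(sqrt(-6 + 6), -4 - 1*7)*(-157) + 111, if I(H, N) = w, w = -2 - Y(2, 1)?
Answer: 1053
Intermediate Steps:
Y(g, t) = 2*g
w = -6 (w = -2 - 2*2 = -2 - 1*4 = -2 - 4 = -6)
I(H, N) = -6
I(sqrt(-6 + 6), -4 - 1*7)*(-157) + 111 = -6*(-157) + 111 = 942 + 111 = 1053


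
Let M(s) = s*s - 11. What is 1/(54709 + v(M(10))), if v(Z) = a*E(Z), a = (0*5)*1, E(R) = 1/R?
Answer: 1/54709 ≈ 1.8279e-5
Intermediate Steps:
M(s) = -11 + s² (M(s) = s² - 11 = -11 + s²)
a = 0 (a = 0*1 = 0)
v(Z) = 0 (v(Z) = 0/Z = 0)
1/(54709 + v(M(10))) = 1/(54709 + 0) = 1/54709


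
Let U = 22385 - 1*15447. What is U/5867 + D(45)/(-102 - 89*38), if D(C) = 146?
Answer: 11657705/10220314 ≈ 1.1406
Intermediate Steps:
U = 6938 (U = 22385 - 15447 = 6938)
U/5867 + D(45)/(-102 - 89*38) = 6938/5867 + 146/(-102 - 89*38) = 6938*(1/5867) + 146/(-102 - 3382) = 6938/5867 + 146/(-3484) = 6938/5867 + 146*(-1/3484) = 6938/5867 - 73/1742 = 11657705/10220314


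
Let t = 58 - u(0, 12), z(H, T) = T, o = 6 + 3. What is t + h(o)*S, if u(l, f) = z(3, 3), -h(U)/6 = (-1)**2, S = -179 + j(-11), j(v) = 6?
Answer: 1093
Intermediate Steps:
o = 9
S = -173 (S = -179 + 6 = -173)
h(U) = -6 (h(U) = -6*(-1)**2 = -6*1 = -6)
u(l, f) = 3
t = 55 (t = 58 - 1*3 = 58 - 3 = 55)
t + h(o)*S = 55 - 6*(-173) = 55 + 1038 = 1093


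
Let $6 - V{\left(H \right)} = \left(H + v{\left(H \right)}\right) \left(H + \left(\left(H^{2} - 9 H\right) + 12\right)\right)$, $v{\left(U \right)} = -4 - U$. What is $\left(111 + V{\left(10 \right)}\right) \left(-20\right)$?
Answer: $-4900$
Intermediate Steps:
$V{\left(H \right)} = 54 - 32 H + 4 H^{2}$ ($V{\left(H \right)} = 6 - \left(H - \left(4 + H\right)\right) \left(H + \left(\left(H^{2} - 9 H\right) + 12\right)\right) = 6 - - 4 \left(H + \left(12 + H^{2} - 9 H\right)\right) = 6 - - 4 \left(12 + H^{2} - 8 H\right) = 6 - \left(-48 - 4 H^{2} + 32 H\right) = 6 + \left(48 - 32 H + 4 H^{2}\right) = 54 - 32 H + 4 H^{2}$)
$\left(111 + V{\left(10 \right)}\right) \left(-20\right) = \left(111 + \left(54 - 320 + 4 \cdot 10^{2}\right)\right) \left(-20\right) = \left(111 + \left(54 - 320 + 4 \cdot 100\right)\right) \left(-20\right) = \left(111 + \left(54 - 320 + 400\right)\right) \left(-20\right) = \left(111 + 134\right) \left(-20\right) = 245 \left(-20\right) = -4900$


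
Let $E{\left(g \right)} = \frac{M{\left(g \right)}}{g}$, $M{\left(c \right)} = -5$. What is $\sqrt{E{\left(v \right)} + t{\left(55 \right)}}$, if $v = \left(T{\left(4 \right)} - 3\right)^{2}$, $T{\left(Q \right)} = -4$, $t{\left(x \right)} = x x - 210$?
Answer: $\frac{\sqrt{137930}}{7} \approx 53.056$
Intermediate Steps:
$t{\left(x \right)} = -210 + x^{2}$ ($t{\left(x \right)} = x^{2} - 210 = -210 + x^{2}$)
$v = 49$ ($v = \left(-4 - 3\right)^{2} = \left(-7\right)^{2} = 49$)
$E{\left(g \right)} = - \frac{5}{g}$
$\sqrt{E{\left(v \right)} + t{\left(55 \right)}} = \sqrt{- \frac{5}{49} - \left(210 - 55^{2}\right)} = \sqrt{\left(-5\right) \frac{1}{49} + \left(-210 + 3025\right)} = \sqrt{- \frac{5}{49} + 2815} = \sqrt{\frac{137930}{49}} = \frac{\sqrt{137930}}{7}$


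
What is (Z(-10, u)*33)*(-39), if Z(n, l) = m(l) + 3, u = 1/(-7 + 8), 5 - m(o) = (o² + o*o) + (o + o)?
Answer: -5148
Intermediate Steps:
m(o) = 5 - 2*o - 2*o² (m(o) = 5 - ((o² + o*o) + (o + o)) = 5 - ((o² + o²) + 2*o) = 5 - (2*o² + 2*o) = 5 - (2*o + 2*o²) = 5 + (-2*o - 2*o²) = 5 - 2*o - 2*o²)
u = 1 (u = 1/1 = 1)
Z(n, l) = 8 - 2*l - 2*l² (Z(n, l) = (5 - 2*l - 2*l²) + 3 = 8 - 2*l - 2*l²)
(Z(-10, u)*33)*(-39) = ((8 - 2*1 - 2*1²)*33)*(-39) = ((8 - 2 - 2*1)*33)*(-39) = ((8 - 2 - 2)*33)*(-39) = (4*33)*(-39) = 132*(-39) = -5148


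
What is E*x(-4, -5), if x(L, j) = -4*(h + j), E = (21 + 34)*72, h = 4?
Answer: 15840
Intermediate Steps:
E = 3960 (E = 55*72 = 3960)
x(L, j) = -16 - 4*j (x(L, j) = -4*(4 + j) = -16 - 4*j)
E*x(-4, -5) = 3960*(-16 - 4*(-5)) = 3960*(-16 + 20) = 3960*4 = 15840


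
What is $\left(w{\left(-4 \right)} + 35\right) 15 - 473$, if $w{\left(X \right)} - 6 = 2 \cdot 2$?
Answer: $202$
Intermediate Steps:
$w{\left(X \right)} = 10$ ($w{\left(X \right)} = 6 + 2 \cdot 2 = 6 + 4 = 10$)
$\left(w{\left(-4 \right)} + 35\right) 15 - 473 = \left(10 + 35\right) 15 - 473 = 45 \cdot 15 - 473 = 675 - 473 = 202$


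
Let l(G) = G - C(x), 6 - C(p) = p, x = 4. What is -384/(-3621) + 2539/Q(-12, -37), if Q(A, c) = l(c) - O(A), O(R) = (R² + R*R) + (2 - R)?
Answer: -3020925/411587 ≈ -7.3397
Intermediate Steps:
C(p) = 6 - p
O(R) = 2 - R + 2*R² (O(R) = (R² + R²) + (2 - R) = 2*R² + (2 - R) = 2 - R + 2*R²)
l(G) = -2 + G (l(G) = G - (6 - 1*4) = G - (6 - 4) = G - 1*2 = G - 2 = -2 + G)
Q(A, c) = -4 + A + c - 2*A² (Q(A, c) = (-2 + c) - (2 - A + 2*A²) = (-2 + c) + (-2 + A - 2*A²) = -4 + A + c - 2*A²)
-384/(-3621) + 2539/Q(-12, -37) = -384/(-3621) + 2539/(-4 - 12 - 37 - 2*(-12)²) = -384*(-1/3621) + 2539/(-4 - 12 - 37 - 2*144) = 128/1207 + 2539/(-4 - 12 - 37 - 288) = 128/1207 + 2539/(-341) = 128/1207 + 2539*(-1/341) = 128/1207 - 2539/341 = -3020925/411587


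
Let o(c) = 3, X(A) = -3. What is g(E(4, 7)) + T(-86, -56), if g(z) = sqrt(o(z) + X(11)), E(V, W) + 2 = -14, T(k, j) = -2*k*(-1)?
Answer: -172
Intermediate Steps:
T(k, j) = 2*k
E(V, W) = -16 (E(V, W) = -2 - 14 = -16)
g(z) = 0 (g(z) = sqrt(3 - 3) = sqrt(0) = 0)
g(E(4, 7)) + T(-86, -56) = 0 + 2*(-86) = 0 - 172 = -172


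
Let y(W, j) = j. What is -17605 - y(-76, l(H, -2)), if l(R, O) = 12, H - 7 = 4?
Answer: -17617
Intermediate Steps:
H = 11 (H = 7 + 4 = 11)
-17605 - y(-76, l(H, -2)) = -17605 - 1*12 = -17605 - 12 = -17617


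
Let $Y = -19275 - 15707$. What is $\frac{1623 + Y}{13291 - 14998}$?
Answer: $\frac{33359}{1707} \approx 19.542$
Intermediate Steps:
$Y = -34982$ ($Y = -19275 - 15707 = -34982$)
$\frac{1623 + Y}{13291 - 14998} = \frac{1623 - 34982}{13291 - 14998} = - \frac{33359}{-1707} = \left(-33359\right) \left(- \frac{1}{1707}\right) = \frac{33359}{1707}$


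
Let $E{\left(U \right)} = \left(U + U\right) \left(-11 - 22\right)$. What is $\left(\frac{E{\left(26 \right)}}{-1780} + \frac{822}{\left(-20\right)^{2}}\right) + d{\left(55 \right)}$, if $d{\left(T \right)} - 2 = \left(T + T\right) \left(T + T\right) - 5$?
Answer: $\frac{215380339}{17800} \approx 12100.0$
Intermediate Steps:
$E{\left(U \right)} = - 66 U$ ($E{\left(U \right)} = 2 U \left(-33\right) = - 66 U$)
$d{\left(T \right)} = -3 + 4 T^{2}$ ($d{\left(T \right)} = 2 + \left(\left(T + T\right) \left(T + T\right) - 5\right) = 2 + \left(2 T 2 T - 5\right) = 2 + \left(4 T^{2} - 5\right) = 2 + \left(-5 + 4 T^{2}\right) = -3 + 4 T^{2}$)
$\left(\frac{E{\left(26 \right)}}{-1780} + \frac{822}{\left(-20\right)^{2}}\right) + d{\left(55 \right)} = \left(\frac{\left(-66\right) 26}{-1780} + \frac{822}{\left(-20\right)^{2}}\right) - \left(3 - 4 \cdot 55^{2}\right) = \left(\left(-1716\right) \left(- \frac{1}{1780}\right) + \frac{822}{400}\right) + \left(-3 + 4 \cdot 3025\right) = \left(\frac{429}{445} + 822 \cdot \frac{1}{400}\right) + \left(-3 + 12100\right) = \left(\frac{429}{445} + \frac{411}{200}\right) + 12097 = \frac{53739}{17800} + 12097 = \frac{215380339}{17800}$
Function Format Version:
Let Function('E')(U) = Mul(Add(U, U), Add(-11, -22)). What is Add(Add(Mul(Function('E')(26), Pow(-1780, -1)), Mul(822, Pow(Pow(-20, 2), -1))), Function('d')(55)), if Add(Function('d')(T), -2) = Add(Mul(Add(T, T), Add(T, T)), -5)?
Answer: Rational(215380339, 17800) ≈ 12100.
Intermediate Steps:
Function('E')(U) = Mul(-66, U) (Function('E')(U) = Mul(Mul(2, U), -33) = Mul(-66, U))
Function('d')(T) = Add(-3, Mul(4, Pow(T, 2))) (Function('d')(T) = Add(2, Add(Mul(Add(T, T), Add(T, T)), -5)) = Add(2, Add(Mul(Mul(2, T), Mul(2, T)), -5)) = Add(2, Add(Mul(4, Pow(T, 2)), -5)) = Add(2, Add(-5, Mul(4, Pow(T, 2)))) = Add(-3, Mul(4, Pow(T, 2))))
Add(Add(Mul(Function('E')(26), Pow(-1780, -1)), Mul(822, Pow(Pow(-20, 2), -1))), Function('d')(55)) = Add(Add(Mul(Mul(-66, 26), Pow(-1780, -1)), Mul(822, Pow(Pow(-20, 2), -1))), Add(-3, Mul(4, Pow(55, 2)))) = Add(Add(Mul(-1716, Rational(-1, 1780)), Mul(822, Pow(400, -1))), Add(-3, Mul(4, 3025))) = Add(Add(Rational(429, 445), Mul(822, Rational(1, 400))), Add(-3, 12100)) = Add(Add(Rational(429, 445), Rational(411, 200)), 12097) = Add(Rational(53739, 17800), 12097) = Rational(215380339, 17800)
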